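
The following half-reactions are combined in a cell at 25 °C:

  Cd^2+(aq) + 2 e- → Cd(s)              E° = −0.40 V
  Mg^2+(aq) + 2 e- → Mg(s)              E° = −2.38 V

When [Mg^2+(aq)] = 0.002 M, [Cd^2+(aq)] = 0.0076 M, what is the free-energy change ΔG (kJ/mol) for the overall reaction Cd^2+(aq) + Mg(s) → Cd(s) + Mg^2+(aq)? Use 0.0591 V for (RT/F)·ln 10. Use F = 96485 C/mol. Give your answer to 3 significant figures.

−385 kJ/mol

With Cd²⁺/Cd reduced at the cathode, E°cell = −0.40 − (−2.38) = +1.98 V and n = 2.
The reaction quotient is [Mg^2+(aq)] / [Cd^2+(aq)] = 0.263; by Nernst, E = +1.98 − (0.0591/2)(−0.580) = +1.9971 V.
ΔG = −nFE = −(2)(96485)(+1.9971) J/mol = −385 kJ/mol.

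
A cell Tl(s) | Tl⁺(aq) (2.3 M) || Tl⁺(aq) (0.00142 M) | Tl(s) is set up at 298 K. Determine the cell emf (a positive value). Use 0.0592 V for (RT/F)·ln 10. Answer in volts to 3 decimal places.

0.190 V

For a concentration cell E°cell = 0, since both electrodes use the same couple.
The compartment with the higher Tl⁺(aq) concentration (2.3 M) acts as the cathode; ions are reduced there and produced at the dilute (0.00142 M) anode.
With n = 1, Ecell = −(0.0592/1)·log([dilute]/[conc]) = −(0.0592/1)·log(0.00142/2.3) = +0.190 V.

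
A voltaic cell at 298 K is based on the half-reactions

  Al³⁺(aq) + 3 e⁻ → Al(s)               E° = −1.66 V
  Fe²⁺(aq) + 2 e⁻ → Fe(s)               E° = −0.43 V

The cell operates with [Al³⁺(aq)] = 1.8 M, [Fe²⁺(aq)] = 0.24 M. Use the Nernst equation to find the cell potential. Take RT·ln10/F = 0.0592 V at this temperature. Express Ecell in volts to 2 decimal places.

+1.21 V

Since E°(Fe²⁺/Fe) > E°(Al³⁺/Al), Fe²⁺/Fe serves as the cathode.
E°cell = E°cat − E°an = −0.43 − (−1.66) = +1.23 V; n = 6.
Balancing gives 3 Fe²⁺(aq) + 2 Al(s) → 3 Fe(s) + 2 Al³⁺(aq); hence Q = [Al³⁺(aq)]^2 / [Fe²⁺(aq)]^3 = 234 (log Q = 2.370).
E = E° − (0.0592/n)·log Q = +1.23 − (0.0592/6)(2.370) = +1.21 V.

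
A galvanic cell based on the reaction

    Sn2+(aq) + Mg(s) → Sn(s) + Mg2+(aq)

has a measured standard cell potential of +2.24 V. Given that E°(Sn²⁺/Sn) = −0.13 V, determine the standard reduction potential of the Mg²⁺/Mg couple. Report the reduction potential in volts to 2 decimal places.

In the reaction as written the Sn²⁺/Sn couple is reduced (cathode) and Mg²⁺/Mg is oxidized (anode), so E°cell = E°(Sn²⁺/Sn) − E°(Mg²⁺/Mg).
E°(Mg²⁺/Mg) = E°(cathode) − E°cell = −0.13 − (+2.24) = −2.37 V.

−2.37 V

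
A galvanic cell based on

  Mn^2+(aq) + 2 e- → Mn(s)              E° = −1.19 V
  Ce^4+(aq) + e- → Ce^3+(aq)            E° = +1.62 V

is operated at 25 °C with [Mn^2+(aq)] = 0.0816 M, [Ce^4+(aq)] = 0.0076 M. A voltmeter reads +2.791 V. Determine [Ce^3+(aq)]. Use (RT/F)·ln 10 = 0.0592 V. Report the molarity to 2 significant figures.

The Ce⁴⁺/Ce³⁺ couple has the larger reduction potential, so it is the cathode: E°cell = +1.62 − (−1.19) = +2.81 V and n = 2.
Since E = E° − (0.0592/n)·log Q, log Q = n(E° − E)/0.0592 = 0.642.
The balanced reaction is 2 Ce^4+(aq) + Mn(s) → 2 Ce^3+(aq) + Mn^2+(aq), so Q = ([Ce^3+(aq)]^2·[Mn^2+(aq)]) / [Ce^4+(aq)]^2.
Substituting the known concentrations and solving, log [Ce^3+(aq)] = −1.254 and [Ce^3+(aq)] = 0.056 M.

0.056 M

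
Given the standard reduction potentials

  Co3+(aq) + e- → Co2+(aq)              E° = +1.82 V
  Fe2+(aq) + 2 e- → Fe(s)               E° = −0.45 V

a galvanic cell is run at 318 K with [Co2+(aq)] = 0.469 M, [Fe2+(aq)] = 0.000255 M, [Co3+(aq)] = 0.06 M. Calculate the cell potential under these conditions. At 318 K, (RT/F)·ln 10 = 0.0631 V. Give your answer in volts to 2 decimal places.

+2.33 V

The Co³⁺/Co²⁺ couple has the more positive E°, so it is the cathode; Fe²⁺/Fe is the anode.
E°cell = +1.82 − (−0.45) = +2.27 V, with n = 2 electrons transferred.
Balancing gives 2 Co3+(aq) + Fe(s) → 2 Co2+(aq) + Fe2+(aq); hence Q = ([Co2+(aq)]^2·[Fe2+(aq)]) / [Co3+(aq)]^2 = 0.0156 (log Q = −1.807).
Applying E = E° − (RT ln10/nF)·log Q gives +2.27 − (0.0631/2)(−1.807) = +2.33 V.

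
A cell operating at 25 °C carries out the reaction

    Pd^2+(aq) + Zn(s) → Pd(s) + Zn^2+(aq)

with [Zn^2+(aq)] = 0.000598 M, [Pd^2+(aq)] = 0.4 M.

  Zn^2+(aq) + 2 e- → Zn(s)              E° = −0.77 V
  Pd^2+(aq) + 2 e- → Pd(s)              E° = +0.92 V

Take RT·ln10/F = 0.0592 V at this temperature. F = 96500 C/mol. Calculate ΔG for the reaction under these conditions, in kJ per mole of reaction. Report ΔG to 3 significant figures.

The standard cell potential is +0.92 − (−0.77) = +1.69 V, with n = 2 electrons in the balanced equation.
Here Q = [Zn^2+(aq)] / [Pd^2+(aq)] = 0.0015 (log Q = −2.825), giving E = +1.69 − (0.0592/2)·(−2.825) = +1.7736 V.
Then ΔG = −nFE = −2 × 96500 × +1.7736 J/mol = −342 kJ/mol.

−342 kJ/mol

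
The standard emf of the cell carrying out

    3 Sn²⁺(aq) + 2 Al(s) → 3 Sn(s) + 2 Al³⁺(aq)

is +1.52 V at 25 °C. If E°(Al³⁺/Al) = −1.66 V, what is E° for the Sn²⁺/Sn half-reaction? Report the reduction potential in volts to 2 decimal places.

−0.14 V

In the reaction as written the Sn²⁺/Sn couple is reduced (cathode) and Al³⁺/Al is oxidized (anode), so E°cell = E°(Sn²⁺/Sn) − E°(Al³⁺/Al).
E°(Sn²⁺/Sn) = E°cell + E°(anode) = +1.52 + (−1.66) = −0.14 V.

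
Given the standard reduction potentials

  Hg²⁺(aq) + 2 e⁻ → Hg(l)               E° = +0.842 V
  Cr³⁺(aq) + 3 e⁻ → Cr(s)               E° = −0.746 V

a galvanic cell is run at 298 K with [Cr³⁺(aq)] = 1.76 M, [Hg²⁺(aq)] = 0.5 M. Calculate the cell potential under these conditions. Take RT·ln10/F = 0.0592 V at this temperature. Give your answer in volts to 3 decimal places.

+1.574 V

Since E°(Hg²⁺/Hg) > E°(Cr³⁺/Cr), Hg²⁺/Hg serves as the cathode.
E°cell = +0.842 − (−0.746) = +1.588 V, with n = 6 electrons transferred.
For the overall reaction 3 Hg²⁺(aq) + 2 Cr(s) → 3 Hg(l) + 2 Cr³⁺(aq), Q = [Cr³⁺(aq)]^2 / [Hg²⁺(aq)]^3 = 24.8, giving log Q = 1.394.
E = E° − (0.0592/n)·log Q = +1.588 − (0.0592/6)(1.394) = +1.574 V.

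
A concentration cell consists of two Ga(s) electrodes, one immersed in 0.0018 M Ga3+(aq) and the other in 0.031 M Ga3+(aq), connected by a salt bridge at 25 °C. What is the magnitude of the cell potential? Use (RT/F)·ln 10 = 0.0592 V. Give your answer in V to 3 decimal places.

0.024 V

For a concentration cell E°cell = 0, since both electrodes use the same couple.
The compartment with the higher Ga3+(aq) concentration (0.031 M) acts as the cathode; ions are reduced there and produced at the dilute (0.0018 M) anode.
With n = 3, Ecell = −(0.0592/3)·log([dilute]/[conc]) = −(0.0592/3)·log(0.0018/0.031) = +0.024 V.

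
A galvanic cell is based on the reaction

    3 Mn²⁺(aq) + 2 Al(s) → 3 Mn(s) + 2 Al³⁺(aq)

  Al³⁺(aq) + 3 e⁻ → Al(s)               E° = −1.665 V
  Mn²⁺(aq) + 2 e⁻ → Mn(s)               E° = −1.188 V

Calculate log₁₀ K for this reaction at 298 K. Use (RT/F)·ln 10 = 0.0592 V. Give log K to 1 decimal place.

The Mn²⁺/Mn couple is reduced (cathode); E°cell = −1.188 − (−1.665) = +0.477 V with n = 6.
At equilibrium E = 0, so log K = nE°cell / 0.0592 = (6)(+0.477) / 0.0592 = 48.3.

log K = 48.3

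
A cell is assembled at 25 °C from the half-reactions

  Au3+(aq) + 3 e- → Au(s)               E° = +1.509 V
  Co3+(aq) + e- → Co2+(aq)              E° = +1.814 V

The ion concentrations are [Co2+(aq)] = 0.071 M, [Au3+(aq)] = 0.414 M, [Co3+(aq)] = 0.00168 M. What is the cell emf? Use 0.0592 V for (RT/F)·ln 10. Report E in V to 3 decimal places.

+0.216 V

Since E°(Co³⁺/Co²⁺) > E°(Au³⁺/Au), Co³⁺/Co²⁺ serves as the cathode.
E°cell = +1.814 − (+1.509) = +0.305 V, with n = 3 electrons transferred.
Balancing gives 3 Co3+(aq) + Au(s) → 3 Co2+(aq) + Au3+(aq); hence Q = ([Co2+(aq)]^3·[Au3+(aq)]) / [Co3+(aq)]^3 = 3.12×10^4 (log Q = 4.495).
Applying E = E° − (RT ln10/nF)·log Q gives +0.305 − (0.0592/3)(4.495) = +0.216 V.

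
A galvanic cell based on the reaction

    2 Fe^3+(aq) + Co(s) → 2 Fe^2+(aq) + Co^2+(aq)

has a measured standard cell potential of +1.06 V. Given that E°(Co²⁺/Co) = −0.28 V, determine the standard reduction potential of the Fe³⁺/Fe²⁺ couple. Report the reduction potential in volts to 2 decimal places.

In the reaction as written the Fe³⁺/Fe²⁺ couple is reduced (cathode) and Co²⁺/Co is oxidized (anode), so E°cell = E°(Fe³⁺/Fe²⁺) − E°(Co²⁺/Co).
E°(Fe³⁺/Fe²⁺) = E°cell + E°(anode) = +1.06 + (−0.28) = +0.78 V.

+0.78 V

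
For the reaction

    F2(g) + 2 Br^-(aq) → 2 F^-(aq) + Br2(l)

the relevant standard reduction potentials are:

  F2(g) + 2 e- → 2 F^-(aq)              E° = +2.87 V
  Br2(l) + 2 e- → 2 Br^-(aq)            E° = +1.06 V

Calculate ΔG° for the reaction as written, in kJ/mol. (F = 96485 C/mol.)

−349 kJ/mol

In the reaction as written F2(g) is reduced, so the F₂/F⁻ couple is the cathode and Br₂/Br⁻ is the anode.
E°cell = +2.87 − (+1.06) = +1.81 V; balancing electrons gives n = 2.
ΔG° = −nFE°cell = −(2)(96485)(+1.81) J/mol = −349 kJ/mol.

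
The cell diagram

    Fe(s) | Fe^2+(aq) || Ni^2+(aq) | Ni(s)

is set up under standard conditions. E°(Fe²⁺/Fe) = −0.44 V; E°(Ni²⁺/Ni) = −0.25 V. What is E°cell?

+0.19 V

By convention the left-hand electrode in cell notation is the anode (oxidation) and the right-hand electrode is the cathode (reduction).
E°cell = E°(right) − E°(left) = −0.25 − (−0.44) = +0.19 V.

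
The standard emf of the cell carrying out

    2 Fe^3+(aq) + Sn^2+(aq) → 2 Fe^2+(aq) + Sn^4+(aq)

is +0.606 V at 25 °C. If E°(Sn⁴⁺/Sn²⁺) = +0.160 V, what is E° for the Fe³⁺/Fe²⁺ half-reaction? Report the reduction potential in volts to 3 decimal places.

In the reaction as written the Fe³⁺/Fe²⁺ couple is reduced (cathode) and Sn⁴⁺/Sn²⁺ is oxidized (anode), so E°cell = E°(Fe³⁺/Fe²⁺) − E°(Sn⁴⁺/Sn²⁺).
E°(Fe³⁺/Fe²⁺) = E°cell + E°(anode) = +0.606 + (+0.160) = +0.766 V.

+0.766 V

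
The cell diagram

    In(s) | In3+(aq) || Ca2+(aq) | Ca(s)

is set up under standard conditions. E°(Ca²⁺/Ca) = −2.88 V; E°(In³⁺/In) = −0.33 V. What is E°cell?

−2.55 V

By convention the left-hand electrode in cell notation is the anode (oxidation) and the right-hand electrode is the cathode (reduction).
E°cell = E°(right) − E°(left) = −2.88 − (−0.33) = −2.55 V.
The negative sign shows that, as written, the cell would require an external voltage to drive the reaction.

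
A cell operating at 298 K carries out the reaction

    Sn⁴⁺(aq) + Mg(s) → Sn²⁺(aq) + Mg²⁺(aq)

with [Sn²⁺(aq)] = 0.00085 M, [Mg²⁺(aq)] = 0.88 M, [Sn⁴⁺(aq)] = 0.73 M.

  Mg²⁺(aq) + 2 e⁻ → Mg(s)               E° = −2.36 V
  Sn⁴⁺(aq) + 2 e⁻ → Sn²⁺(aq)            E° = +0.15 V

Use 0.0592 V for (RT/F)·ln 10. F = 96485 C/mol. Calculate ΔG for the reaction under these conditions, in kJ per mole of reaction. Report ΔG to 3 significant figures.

The standard cell potential is +0.15 − (−2.36) = +2.51 V, with n = 2 electrons in the balanced equation.
Q = ([Sn²⁺(aq)]·[Mg²⁺(aq)]) / [Sn⁴⁺(aq)] = 0.00102, so log Q = −2.989 and E = +2.51 − (0.0592/2)(−2.989) = +2.5985 V.
Finally ΔG = −nFE = −(2)(96485 C/mol)(+2.5985 V) = −501 kJ/mol.

−501 kJ/mol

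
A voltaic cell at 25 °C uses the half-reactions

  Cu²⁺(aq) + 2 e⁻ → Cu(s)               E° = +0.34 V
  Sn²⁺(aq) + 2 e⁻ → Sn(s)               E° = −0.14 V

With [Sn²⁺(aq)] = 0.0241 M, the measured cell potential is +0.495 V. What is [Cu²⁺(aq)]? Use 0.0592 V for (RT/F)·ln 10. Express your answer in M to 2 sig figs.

The Cu²⁺/Cu couple has the larger reduction potential, so it is the cathode: E°cell = +0.34 − (−0.14) = +0.48 V and n = 2.
From the Nernst equation, log Q = n(E° − E)/0.0592 = 2·(+0.48 − (+0.495))/0.0592 = −0.507.
Balancing electrons gives Cu²⁺(aq) + Sn(s) → Cu(s) + Sn²⁺(aq); thus Q = [Sn²⁺(aq)] / [Cu²⁺(aq)].
Isolating [Cu²⁺(aq)] in Q = 10^{−0.507} yields log [Cu²⁺(aq)] = −1.111, i.e. 0.077 M.

0.077 M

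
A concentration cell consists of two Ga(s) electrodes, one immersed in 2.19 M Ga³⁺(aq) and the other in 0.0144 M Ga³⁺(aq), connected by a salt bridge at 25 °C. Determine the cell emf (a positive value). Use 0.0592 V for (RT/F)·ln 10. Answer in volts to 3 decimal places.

For a concentration cell E°cell = 0, since both electrodes use the same couple.
The compartment with the higher Ga³⁺(aq) concentration (2.19 M) acts as the cathode; ions are reduced there and produced at the dilute (0.0144 M) anode.
With n = 3, Ecell = −(0.0592/3)·log([dilute]/[conc]) = −(0.0592/3)·log(0.0144/2.19) = +0.043 V.

0.043 V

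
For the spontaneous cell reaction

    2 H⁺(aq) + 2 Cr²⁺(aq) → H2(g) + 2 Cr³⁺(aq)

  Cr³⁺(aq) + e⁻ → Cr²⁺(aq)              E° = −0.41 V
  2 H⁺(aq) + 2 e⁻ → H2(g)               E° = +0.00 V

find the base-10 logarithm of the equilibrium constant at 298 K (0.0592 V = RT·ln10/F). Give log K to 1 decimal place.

The 2H⁺/H₂ couple is reduced (cathode); E°cell = +0.00 − (−0.41) = +0.41 V with n = 2.
At equilibrium E = 0, so log K = nE°cell / 0.0592 = (2)(+0.41) / 0.0592 = 13.9.

log K = 13.9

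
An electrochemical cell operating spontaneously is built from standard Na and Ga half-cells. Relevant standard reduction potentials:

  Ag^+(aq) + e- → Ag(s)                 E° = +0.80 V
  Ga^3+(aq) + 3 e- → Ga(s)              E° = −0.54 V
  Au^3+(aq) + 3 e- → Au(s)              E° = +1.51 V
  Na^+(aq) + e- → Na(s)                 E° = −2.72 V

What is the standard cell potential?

+2.18 V

Of the two couples in this cell, the one with the more positive reduction potential is reduced at the cathode: here that is Ga³⁺/Ga (−0.54 V); Na⁺/Na (−2.72 V) is the anode.
E°cell = E°(cathode) − E°(anode) = −0.54 − (−2.72) = +2.18 V.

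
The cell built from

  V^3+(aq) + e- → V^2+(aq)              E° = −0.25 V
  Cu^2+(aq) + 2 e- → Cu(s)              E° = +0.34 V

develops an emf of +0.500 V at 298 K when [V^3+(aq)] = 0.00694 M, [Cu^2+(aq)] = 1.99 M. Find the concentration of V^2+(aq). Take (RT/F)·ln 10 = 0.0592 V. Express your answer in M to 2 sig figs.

With Cu²⁺/Cu at the cathode and V³⁺/V²⁺ at the anode, E°cell = +0.34 − (−0.25) = +0.59 V (n = 2).
Since E = E° − (0.0592/n)·log Q, log Q = n(E° − E)/0.0592 = 3.041.
The balanced reaction is Cu^2+(aq) + 2 V^2+(aq) → Cu(s) + 2 V^3+(aq), so Q = [V^3+(aq)]^2 / ([Cu^2+(aq)]·[V^2+(aq)]^2).
Substituting the known concentrations and solving, log [V^2+(aq)] = −3.829 and [V^2+(aq)] = 0.00015 M.

0.00015 M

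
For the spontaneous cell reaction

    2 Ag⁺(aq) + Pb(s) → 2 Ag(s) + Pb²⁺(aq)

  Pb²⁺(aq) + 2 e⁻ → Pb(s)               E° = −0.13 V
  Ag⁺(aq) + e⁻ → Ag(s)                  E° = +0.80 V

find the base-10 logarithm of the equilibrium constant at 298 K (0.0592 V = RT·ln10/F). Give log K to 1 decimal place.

The Ag⁺/Ag couple is reduced (cathode); E°cell = +0.80 − (−0.13) = +0.93 V with n = 2.
At equilibrium E = 0, so log K = nE°cell / 0.0592 = (2)(+0.93) / 0.0592 = 31.4.

log K = 31.4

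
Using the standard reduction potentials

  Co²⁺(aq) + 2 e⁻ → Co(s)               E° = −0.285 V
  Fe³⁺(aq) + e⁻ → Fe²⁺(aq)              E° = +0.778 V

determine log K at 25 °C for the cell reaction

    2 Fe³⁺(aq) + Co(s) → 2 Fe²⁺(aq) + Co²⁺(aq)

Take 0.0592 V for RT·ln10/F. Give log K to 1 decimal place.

The Fe³⁺/Fe²⁺ couple is reduced (cathode); E°cell = +0.778 − (−0.285) = +1.063 V with n = 2.
At equilibrium E = 0, so log K = nE°cell / 0.0592 = (2)(+1.063) / 0.0592 = 35.9.

log K = 35.9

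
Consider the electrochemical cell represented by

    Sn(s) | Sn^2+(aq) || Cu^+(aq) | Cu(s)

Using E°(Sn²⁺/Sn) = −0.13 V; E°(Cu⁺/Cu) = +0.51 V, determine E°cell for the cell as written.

+0.64 V

By convention the left-hand electrode in cell notation is the anode (oxidation) and the right-hand electrode is the cathode (reduction).
E°cell = E°(right) − E°(left) = +0.51 − (−0.13) = +0.64 V.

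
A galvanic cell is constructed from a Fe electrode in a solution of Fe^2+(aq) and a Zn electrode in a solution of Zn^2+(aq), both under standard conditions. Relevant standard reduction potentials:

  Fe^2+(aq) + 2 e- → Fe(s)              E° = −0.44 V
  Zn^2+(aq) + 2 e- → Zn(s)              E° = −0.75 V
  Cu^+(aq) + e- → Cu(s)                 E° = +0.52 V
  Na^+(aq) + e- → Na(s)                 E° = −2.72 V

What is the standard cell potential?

+0.31 V

The Fe²⁺/Fe couple has the higher E°, so Fe ion is reduced (cathode) and Zn is oxidized (anode).
E°cell = E°(cathode) − E°(anode) = −0.44 − (−0.75) = +0.31 V.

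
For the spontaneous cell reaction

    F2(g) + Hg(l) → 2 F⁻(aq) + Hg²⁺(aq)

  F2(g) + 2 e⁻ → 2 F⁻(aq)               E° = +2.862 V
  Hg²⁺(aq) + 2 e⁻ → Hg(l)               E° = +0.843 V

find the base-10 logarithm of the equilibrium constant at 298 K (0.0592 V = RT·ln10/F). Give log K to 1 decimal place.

The F₂/F⁻ couple is reduced (cathode); E°cell = +2.862 − (+0.843) = +2.019 V with n = 2.
At equilibrium E = 0, so log K = nE°cell / 0.0592 = (2)(+2.019) / 0.0592 = 68.2.

log K = 68.2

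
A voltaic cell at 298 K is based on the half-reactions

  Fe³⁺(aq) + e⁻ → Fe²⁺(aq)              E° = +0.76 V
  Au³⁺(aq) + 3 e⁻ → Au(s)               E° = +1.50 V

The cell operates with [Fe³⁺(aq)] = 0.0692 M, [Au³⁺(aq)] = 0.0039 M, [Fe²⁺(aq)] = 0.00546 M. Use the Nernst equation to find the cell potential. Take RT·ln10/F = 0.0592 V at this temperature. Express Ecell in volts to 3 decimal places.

The Au³⁺/Au couple has the more positive E°, so it is the cathode; Fe³⁺/Fe²⁺ is the anode.
E°cell = +1.50 − (+0.76) = +0.74 V, with n = 3 electrons transferred.
Balancing gives Au³⁺(aq) + 3 Fe²⁺(aq) → Au(s) + 3 Fe³⁺(aq); hence Q = [Fe³⁺(aq)]^3 / ([Au³⁺(aq)]·[Fe²⁺(aq)]^3) = 5.22×10^5 (log Q = 5.718).
E = E° − (0.0592/n)·log Q = +0.74 − (0.0592/3)(5.718) = +0.627 V.

+0.627 V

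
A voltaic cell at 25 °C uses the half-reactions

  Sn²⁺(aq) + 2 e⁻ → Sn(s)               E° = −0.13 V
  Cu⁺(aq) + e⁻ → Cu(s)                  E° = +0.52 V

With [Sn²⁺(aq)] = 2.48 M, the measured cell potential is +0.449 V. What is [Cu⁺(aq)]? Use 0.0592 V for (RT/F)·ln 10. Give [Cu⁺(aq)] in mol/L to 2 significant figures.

0.00063 M

With Cu⁺/Cu at the cathode and Sn²⁺/Sn at the anode, E°cell = +0.52 − (−0.13) = +0.65 V (n = 2).
From the Nernst equation, log Q = n(E° − E)/0.0592 = 2·(+0.65 − (+0.449))/0.0592 = 6.791.
Balancing electrons gives 2 Cu⁺(aq) + Sn(s) → 2 Cu(s) + Sn²⁺(aq); thus Q = [Sn²⁺(aq)] / [Cu⁺(aq)]^2.
Isolating [Cu⁺(aq)] in Q = 10^{6.791} yields log [Cu⁺(aq)] = −3.198, i.e. 0.00063 M.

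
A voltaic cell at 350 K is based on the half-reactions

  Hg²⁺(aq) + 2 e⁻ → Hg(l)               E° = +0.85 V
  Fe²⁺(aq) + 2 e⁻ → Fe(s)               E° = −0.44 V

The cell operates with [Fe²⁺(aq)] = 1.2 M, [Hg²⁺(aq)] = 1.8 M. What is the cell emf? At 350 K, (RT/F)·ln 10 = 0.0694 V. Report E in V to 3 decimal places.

+1.296 V

Since E°(Hg²⁺/Hg) > E°(Fe²⁺/Fe), Hg²⁺/Hg serves as the cathode.
E°cell = +0.85 − (−0.44) = +1.29 V, with n = 2 electrons transferred.
The balanced reaction is Hg²⁺(aq) + Fe(s) → Hg(l) + Fe²⁺(aq), so Q = [Fe²⁺(aq)] / [Hg²⁺(aq)] = 0.667 and log Q = −0.176.
E = E° − (0.0694/n)·log Q = +1.29 − (0.0694/2)(−0.176) = +1.296 V.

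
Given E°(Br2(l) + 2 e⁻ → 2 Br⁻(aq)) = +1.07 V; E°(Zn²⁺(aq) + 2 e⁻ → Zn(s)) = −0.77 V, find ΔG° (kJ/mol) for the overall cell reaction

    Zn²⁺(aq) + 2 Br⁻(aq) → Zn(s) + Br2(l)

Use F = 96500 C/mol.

In the reaction as written Zn²⁺(aq) is reduced, so the Zn²⁺/Zn couple is the cathode and Br₂/Br⁻ is the anode.
E°cell = −0.77 − (+1.07) = −1.84 V; balancing electrons gives n = 2.
ΔG° = −nFE°cell = −(2)(96500)(−1.84) J/mol = +355 kJ/mol.

+355 kJ/mol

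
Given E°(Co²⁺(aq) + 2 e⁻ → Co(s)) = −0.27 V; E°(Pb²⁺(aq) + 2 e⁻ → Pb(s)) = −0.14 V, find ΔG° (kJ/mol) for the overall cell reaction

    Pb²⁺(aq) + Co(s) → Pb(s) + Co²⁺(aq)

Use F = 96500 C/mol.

In the reaction as written Pb²⁺(aq) is reduced, so the Pb²⁺/Pb couple is the cathode and Co²⁺/Co is the anode.
E°cell = −0.14 − (−0.27) = +0.13 V; balancing electrons gives n = 2.
ΔG° = −nFE°cell = −(2)(96500)(+0.13) J/mol = −25.1 kJ/mol.

−25.1 kJ/mol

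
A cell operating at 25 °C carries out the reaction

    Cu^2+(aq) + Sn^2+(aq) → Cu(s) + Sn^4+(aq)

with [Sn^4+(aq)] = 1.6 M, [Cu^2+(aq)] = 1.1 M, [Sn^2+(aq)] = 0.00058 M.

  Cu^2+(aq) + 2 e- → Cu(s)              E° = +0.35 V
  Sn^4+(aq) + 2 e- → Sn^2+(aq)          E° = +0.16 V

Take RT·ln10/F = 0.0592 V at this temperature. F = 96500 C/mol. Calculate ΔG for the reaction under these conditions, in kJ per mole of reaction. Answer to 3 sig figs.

−17.3 kJ/mol

With Cu²⁺/Cu reduced at the cathode, E°cell = +0.35 − (+0.16) = +0.19 V and n = 2.
Q = [Sn^4+(aq)] / ([Cu^2+(aq)]·[Sn^2+(aq)]) = 2.51×10^3, so log Q = 3.399 and E = +0.19 − (0.0592/2)(3.399) = +0.0894 V.
Finally ΔG = −nFE = −(2)(96500 C/mol)(+0.0894 V) = −17.3 kJ/mol.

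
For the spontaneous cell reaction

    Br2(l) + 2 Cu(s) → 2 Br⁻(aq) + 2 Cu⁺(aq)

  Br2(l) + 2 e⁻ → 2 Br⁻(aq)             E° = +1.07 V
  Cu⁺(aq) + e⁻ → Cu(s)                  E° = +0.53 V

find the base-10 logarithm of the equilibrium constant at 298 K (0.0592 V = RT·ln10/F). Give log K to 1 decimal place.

The Br₂/Br⁻ couple is reduced (cathode); E°cell = +1.07 − (+0.53) = +0.54 V with n = 2.
At equilibrium E = 0, so log K = nE°cell / 0.0592 = (2)(+0.54) / 0.0592 = 18.2.

log K = 18.2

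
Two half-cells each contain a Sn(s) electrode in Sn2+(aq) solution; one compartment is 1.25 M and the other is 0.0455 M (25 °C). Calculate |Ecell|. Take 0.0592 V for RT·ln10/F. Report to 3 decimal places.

0.043 V

For a concentration cell E°cell = 0, since both electrodes use the same couple.
The compartment with the higher Sn2+(aq) concentration (1.25 M) acts as the cathode; ions are reduced there and produced at the dilute (0.0455 M) anode.
With n = 2, Ecell = −(0.0592/2)·log([dilute]/[conc]) = −(0.0592/2)·log(0.0455/1.25) = +0.043 V.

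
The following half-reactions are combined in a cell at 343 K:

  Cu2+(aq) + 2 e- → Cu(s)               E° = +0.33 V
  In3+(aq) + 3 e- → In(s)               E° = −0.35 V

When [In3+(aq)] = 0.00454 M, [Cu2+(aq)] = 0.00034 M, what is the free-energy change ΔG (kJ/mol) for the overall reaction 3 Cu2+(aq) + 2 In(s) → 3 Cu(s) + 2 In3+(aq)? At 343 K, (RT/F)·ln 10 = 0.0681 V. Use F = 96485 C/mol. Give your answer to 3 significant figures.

E°cell = +0.33 − (−0.35) = +0.68 V; the balanced reaction transfers n = 6 electrons.
Q = [In3+(aq)]^2 / [Cu2+(aq)]^3 = 5.24×10^5, so log Q = 5.720 and E = +0.68 − (0.0681/6)(5.720) = +0.6151 V.
Then ΔG = −nFE = −6 × 96485 × +0.6151 J/mol = −356 kJ/mol.

−356 kJ/mol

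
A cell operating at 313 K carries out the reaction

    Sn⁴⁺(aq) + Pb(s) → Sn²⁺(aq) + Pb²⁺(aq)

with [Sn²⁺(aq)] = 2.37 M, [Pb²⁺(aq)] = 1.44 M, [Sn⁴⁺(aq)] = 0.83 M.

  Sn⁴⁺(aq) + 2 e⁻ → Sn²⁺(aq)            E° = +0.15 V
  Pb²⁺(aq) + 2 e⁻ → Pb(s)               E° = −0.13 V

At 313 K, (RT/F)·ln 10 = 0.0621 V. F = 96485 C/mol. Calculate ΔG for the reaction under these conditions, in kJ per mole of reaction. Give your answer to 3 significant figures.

E°cell = +0.15 − (−0.13) = +0.28 V; the balanced reaction transfers n = 2 electrons.
The reaction quotient is ([Sn²⁺(aq)]·[Pb²⁺(aq)]) / [Sn⁴⁺(aq)] = 4.11; by Nernst, E = +0.28 − (0.0621/2)(0.614) = +0.2609 V.
Finally ΔG = −nFE = −(2)(96485 C/mol)(+0.2609 V) = −50.3 kJ/mol.

−50.3 kJ/mol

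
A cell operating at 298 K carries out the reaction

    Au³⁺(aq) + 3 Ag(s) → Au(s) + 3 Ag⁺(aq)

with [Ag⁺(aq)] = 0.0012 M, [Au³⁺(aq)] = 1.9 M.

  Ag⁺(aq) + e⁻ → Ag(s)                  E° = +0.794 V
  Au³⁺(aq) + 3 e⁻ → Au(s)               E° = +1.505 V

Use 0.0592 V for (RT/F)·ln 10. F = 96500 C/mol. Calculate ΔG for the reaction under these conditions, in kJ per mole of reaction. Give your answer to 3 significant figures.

−257 kJ/mol

The standard cell potential is +1.505 − (+0.794) = +0.711 V, with n = 3 electrons in the balanced equation.
Q = [Ag⁺(aq)]^3 / [Au³⁺(aq)] = 9.09×10^−10, so log Q = −9.041 and E = +0.711 − (0.0592/3)(−9.041) = +0.8894 V.
Finally ΔG = −nFE = −(3)(96500 C/mol)(+0.8894 V) = −257 kJ/mol.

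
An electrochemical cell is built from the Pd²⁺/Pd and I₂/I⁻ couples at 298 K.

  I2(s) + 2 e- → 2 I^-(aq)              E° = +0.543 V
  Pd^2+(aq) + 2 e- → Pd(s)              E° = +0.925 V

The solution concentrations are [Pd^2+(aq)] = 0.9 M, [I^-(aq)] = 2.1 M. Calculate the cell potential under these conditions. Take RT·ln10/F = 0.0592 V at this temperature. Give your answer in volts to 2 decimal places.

Pd²⁺/Pd is reduced (cathode, E° = +0.925 V) and I₂/I⁻ is oxidized (anode).
E°cell = E°cat − E°an = +0.925 − (+0.543) = +0.382 V; n = 2.
For the overall reaction Pd^2+(aq) + 2 I^-(aq) → Pd(s) + I2(s), Q = 1 / ([Pd^2+(aq)]·[I^-(aq)]^2) = 0.252, giving log Q = −0.599.
By the Nernst equation, E = +0.382 − (0.0592/2)·(−0.599) = +0.40 V.

+0.40 V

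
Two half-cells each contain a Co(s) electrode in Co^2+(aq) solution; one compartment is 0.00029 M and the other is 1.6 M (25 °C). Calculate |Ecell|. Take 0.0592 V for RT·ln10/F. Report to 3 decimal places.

0.111 V

For a concentration cell E°cell = 0, since both electrodes use the same couple.
The compartment with the higher Co^2+(aq) concentration (1.6 M) acts as the cathode; ions are reduced there and produced at the dilute (0.00029 M) anode.
With n = 2, Ecell = −(0.0592/2)·log([dilute]/[conc]) = −(0.0592/2)·log(0.00029/1.6) = +0.111 V.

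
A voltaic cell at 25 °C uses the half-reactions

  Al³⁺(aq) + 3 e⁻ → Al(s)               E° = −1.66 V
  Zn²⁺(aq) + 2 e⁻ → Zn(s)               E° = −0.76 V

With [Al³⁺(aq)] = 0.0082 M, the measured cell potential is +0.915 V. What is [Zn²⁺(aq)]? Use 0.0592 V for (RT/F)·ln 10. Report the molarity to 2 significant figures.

0.13 M

With Zn²⁺/Zn at the cathode and Al³⁺/Al at the anode, E°cell = −0.76 − (−1.66) = +0.90 V (n = 6).
Since E = E° − (0.0592/n)·log Q, log Q = n(E° − E)/0.0592 = −1.520.
For 3 Zn²⁺(aq) + 2 Al(s) → 3 Zn(s) + 2 Al³⁺(aq), the reaction quotient is Q = [Al³⁺(aq)]^2 / [Zn²⁺(aq)]^3.
Isolating [Zn²⁺(aq)] in Q = 10^{−1.520} yields log [Zn²⁺(aq)] = −0.884, i.e. 0.13 M.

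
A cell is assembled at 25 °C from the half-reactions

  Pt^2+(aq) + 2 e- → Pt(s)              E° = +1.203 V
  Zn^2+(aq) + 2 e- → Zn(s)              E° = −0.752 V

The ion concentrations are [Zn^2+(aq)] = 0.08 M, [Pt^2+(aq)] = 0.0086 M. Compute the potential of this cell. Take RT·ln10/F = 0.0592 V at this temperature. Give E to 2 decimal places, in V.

The Pt²⁺/Pt couple has the more positive E°, so it is the cathode; Zn²⁺/Zn is the anode.
E°cell = E°cat − E°an = +1.203 − (−0.752) = +1.955 V; n = 2.
For the overall reaction Pt^2+(aq) + Zn(s) → Pt(s) + Zn^2+(aq), Q = [Zn^2+(aq)] / [Pt^2+(aq)] = 9.3, giving log Q = 0.969.
Applying E = E° − (RT ln10/nF)·log Q gives +1.955 − (0.0592/2)(0.969) = +1.93 V.

+1.93 V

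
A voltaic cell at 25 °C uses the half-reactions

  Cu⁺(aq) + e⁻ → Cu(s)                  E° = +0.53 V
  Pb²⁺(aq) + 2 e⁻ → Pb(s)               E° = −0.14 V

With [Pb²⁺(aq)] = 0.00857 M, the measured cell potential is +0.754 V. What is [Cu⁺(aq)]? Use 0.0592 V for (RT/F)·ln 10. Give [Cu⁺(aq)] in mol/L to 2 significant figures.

With Cu⁺/Cu at the cathode and Pb²⁺/Pb at the anode, E°cell = +0.53 − (−0.14) = +0.67 V (n = 2).
Rearranging E = E° − (0.0592/n)·log Q gives log Q = 2(+0.67 − (+0.754))/0.0592 = −2.838.
The balanced reaction is 2 Cu⁺(aq) + Pb(s) → 2 Cu(s) + Pb²⁺(aq), so Q = [Pb²⁺(aq)] / [Cu⁺(aq)]^2.
Solving for the unknown gives log [Cu⁺(aq)] = 0.385, so [Cu⁺(aq)] ≈ 2.4 M.

2.4 M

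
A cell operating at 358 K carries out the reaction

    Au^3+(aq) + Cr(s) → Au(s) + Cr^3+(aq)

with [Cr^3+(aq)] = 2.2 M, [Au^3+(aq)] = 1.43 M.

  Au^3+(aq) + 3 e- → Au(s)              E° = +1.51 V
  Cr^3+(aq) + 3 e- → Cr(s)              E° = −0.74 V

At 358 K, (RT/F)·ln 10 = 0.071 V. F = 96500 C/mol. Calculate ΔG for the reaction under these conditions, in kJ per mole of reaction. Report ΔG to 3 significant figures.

−650 kJ/mol

E°cell = +1.51 − (−0.74) = +2.25 V; the balanced reaction transfers n = 3 electrons.
The reaction quotient is [Cr^3+(aq)] / [Au^3+(aq)] = 1.54; by Nernst, E = +2.25 − (0.071/3)(0.187) = +2.2456 V.
Finally ΔG = −nFE = −(3)(96500 C/mol)(+2.2456 V) = −650 kJ/mol.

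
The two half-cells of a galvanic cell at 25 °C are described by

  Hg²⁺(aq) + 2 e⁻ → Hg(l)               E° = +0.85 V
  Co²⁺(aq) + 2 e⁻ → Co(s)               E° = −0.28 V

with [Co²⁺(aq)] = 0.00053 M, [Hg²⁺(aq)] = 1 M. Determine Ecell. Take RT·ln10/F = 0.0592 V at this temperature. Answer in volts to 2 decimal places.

+1.23 V

Since E°(Hg²⁺/Hg) > E°(Co²⁺/Co), Hg²⁺/Hg serves as the cathode.
The standard potential is +0.85 − (−0.28) = +1.13 V and the balanced reaction transfers n = 2 electrons.
Balancing gives Hg²⁺(aq) + Co(s) → Hg(l) + Co²⁺(aq); hence Q = [Co²⁺(aq)] / [Hg²⁺(aq)] = 0.00053 (log Q = −3.276).
By the Nernst equation, E = +1.13 − (0.0592/2)·(−3.276) = +1.23 V.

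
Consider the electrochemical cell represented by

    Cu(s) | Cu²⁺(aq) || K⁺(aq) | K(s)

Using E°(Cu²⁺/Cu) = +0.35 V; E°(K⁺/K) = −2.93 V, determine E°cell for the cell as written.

By convention the left-hand electrode in cell notation is the anode (oxidation) and the right-hand electrode is the cathode (reduction).
E°cell = E°(right) − E°(left) = −2.93 − (+0.35) = −3.28 V.
The negative sign shows that, as written, the cell would require an external voltage to drive the reaction.

−3.28 V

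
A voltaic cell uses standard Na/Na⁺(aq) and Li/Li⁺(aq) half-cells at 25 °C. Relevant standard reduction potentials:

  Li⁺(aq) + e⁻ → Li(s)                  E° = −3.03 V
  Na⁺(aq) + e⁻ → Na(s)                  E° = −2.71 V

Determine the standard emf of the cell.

+0.32 V

The Na⁺/Na couple has the higher E°, so Na ion is reduced (cathode) and Li is oxidized (anode).
E°cell = E°(cathode) − E°(anode) = −2.71 − (−3.03) = +0.32 V.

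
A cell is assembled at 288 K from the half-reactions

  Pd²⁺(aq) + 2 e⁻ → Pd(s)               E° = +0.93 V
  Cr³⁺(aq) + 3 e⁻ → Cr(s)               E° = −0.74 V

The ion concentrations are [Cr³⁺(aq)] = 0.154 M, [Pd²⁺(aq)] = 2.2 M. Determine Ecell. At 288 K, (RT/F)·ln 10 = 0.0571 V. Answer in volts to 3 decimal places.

Since E°(Pd²⁺/Pd) > E°(Cr³⁺/Cr), Pd²⁺/Pd serves as the cathode.
The standard potential is +0.93 − (−0.74) = +1.67 V and the balanced reaction transfers n = 6 electrons.
The balanced reaction is 3 Pd²⁺(aq) + 2 Cr(s) → 3 Pd(s) + 2 Cr³⁺(aq), so Q = [Cr³⁺(aq)]^2 / [Pd²⁺(aq)]^3 = 0.00223 and log Q = −2.652.
By the Nernst equation, E = +1.67 − (0.0571/6)·(−2.652) = +1.695 V.

+1.695 V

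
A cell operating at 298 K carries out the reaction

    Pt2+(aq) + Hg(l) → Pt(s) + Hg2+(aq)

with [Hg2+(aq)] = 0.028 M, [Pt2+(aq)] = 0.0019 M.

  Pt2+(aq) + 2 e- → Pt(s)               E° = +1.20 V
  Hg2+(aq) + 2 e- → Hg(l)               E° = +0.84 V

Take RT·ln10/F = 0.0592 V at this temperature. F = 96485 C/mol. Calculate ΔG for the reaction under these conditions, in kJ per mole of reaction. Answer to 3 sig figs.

The standard cell potential is +1.20 − (+0.84) = +0.36 V, with n = 2 electrons in the balanced equation.
Q = [Hg2+(aq)] / [Pt2+(aq)] = 14.7, so log Q = 1.168 and E = +0.36 − (0.0592/2)(1.168) = +0.3254 V.
Finally ΔG = −nFE = −(2)(96485 C/mol)(+0.3254 V) = −62.8 kJ/mol.

−62.8 kJ/mol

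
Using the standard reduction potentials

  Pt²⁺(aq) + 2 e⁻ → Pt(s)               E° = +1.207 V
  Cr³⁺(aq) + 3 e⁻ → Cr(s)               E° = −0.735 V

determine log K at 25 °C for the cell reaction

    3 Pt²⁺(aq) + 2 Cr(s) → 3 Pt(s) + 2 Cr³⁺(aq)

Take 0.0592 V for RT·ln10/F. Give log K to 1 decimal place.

The Pt²⁺/Pt couple is reduced (cathode); E°cell = +1.207 − (−0.735) = +1.942 V with n = 6.
At equilibrium E = 0, so log K = nE°cell / 0.0592 = (6)(+1.942) / 0.0592 = 196.8.

log K = 196.8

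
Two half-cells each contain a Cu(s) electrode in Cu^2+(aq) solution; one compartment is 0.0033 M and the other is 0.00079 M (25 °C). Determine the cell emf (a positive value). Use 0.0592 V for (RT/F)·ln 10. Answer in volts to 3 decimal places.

0.018 V

For a concentration cell E°cell = 0, since both electrodes use the same couple.
The compartment with the higher Cu^2+(aq) concentration (0.0033 M) acts as the cathode; ions are reduced there and produced at the dilute (0.00079 M) anode.
With n = 2, Ecell = −(0.0592/2)·log([dilute]/[conc]) = −(0.0592/2)·log(0.00079/0.0033) = +0.018 V.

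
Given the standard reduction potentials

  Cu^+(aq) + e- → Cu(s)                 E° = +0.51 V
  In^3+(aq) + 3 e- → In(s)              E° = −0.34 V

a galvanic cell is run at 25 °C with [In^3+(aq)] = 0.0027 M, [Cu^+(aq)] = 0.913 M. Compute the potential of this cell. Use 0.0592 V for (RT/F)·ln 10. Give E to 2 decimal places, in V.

+0.90 V

Since E°(Cu⁺/Cu) > E°(In³⁺/In), Cu⁺/Cu serves as the cathode.
The standard potential is +0.51 − (−0.34) = +0.85 V and the balanced reaction transfers n = 3 electrons.
Balancing gives 3 Cu^+(aq) + In(s) → 3 Cu(s) + In^3+(aq); hence Q = [In^3+(aq)] / [Cu^+(aq)]^3 = 0.00355 (log Q = −2.450).
E = E° − (0.0592/n)·log Q = +0.85 − (0.0592/3)(−2.450) = +0.90 V.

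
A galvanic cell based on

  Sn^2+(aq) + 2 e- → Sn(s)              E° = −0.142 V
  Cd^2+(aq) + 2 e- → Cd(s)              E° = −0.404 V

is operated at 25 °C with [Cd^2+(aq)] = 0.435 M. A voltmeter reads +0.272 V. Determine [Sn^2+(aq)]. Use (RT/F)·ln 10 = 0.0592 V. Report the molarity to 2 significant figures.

0.95 M

Sn²⁺/Sn is the cathode (higher E°); E°cell = −0.142 − (−0.404) = +0.262 V with n = 2.
From the Nernst equation, log Q = n(E° − E)/0.0592 = 2·(+0.262 − (+0.272))/0.0592 = −0.338.
Balancing electrons gives Sn^2+(aq) + Cd(s) → Sn(s) + Cd^2+(aq); thus Q = [Cd^2+(aq)] / [Sn^2+(aq)].
Isolating [Sn^2+(aq)] in Q = 10^{−0.338} yields log [Sn^2+(aq)] = −0.024, i.e. 0.95 M.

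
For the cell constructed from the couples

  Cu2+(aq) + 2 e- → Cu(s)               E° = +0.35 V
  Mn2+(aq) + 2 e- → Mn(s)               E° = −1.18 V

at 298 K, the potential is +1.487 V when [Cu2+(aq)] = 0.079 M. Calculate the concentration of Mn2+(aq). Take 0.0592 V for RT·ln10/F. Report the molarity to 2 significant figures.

2.2 M

Cu²⁺/Cu is the cathode (higher E°); E°cell = +0.35 − (−1.18) = +1.53 V with n = 2.
From the Nernst equation, log Q = n(E° − E)/0.0592 = 2·(+1.53 − (+1.487))/0.0592 = 1.453.
The balanced reaction is Cu2+(aq) + Mn(s) → Cu(s) + Mn2+(aq), so Q = [Mn2+(aq)] / [Cu2+(aq)].
Substituting the known concentrations and solving, log [Mn2+(aq)] = 0.351 and [Mn2+(aq)] = 2.2 M.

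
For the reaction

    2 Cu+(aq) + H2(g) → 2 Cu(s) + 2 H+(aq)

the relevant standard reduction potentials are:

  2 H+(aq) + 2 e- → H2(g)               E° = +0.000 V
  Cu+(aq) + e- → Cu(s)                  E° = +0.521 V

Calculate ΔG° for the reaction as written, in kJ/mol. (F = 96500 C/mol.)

In the reaction as written Cu+(aq) is reduced, so the Cu⁺/Cu couple is the cathode and 2H⁺/H₂ is the anode.
E°cell = +0.521 − (+0.000) = +0.521 V; balancing electrons gives n = 2.
ΔG° = −nFE°cell = −(2)(96500)(+0.521) J/mol = −101 kJ/mol.

−101 kJ/mol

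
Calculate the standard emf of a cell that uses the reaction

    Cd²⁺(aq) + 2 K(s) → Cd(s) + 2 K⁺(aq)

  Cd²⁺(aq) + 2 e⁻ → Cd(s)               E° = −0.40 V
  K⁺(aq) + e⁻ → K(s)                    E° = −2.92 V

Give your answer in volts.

In the reaction as written, Cd²⁺(aq) is reduced (cathode) and K⁺(aq) is produced by oxidation at the anode.
E°cell = E°(cathode) − E°(anode) = −0.40 − (−2.92) = +2.52 V.
The positive value indicates the reaction is spontaneous as written.

+2.52 V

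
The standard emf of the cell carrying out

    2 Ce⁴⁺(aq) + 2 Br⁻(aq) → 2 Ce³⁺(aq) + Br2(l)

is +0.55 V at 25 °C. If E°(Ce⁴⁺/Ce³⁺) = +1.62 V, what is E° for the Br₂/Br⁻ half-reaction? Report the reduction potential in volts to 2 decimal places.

In the reaction as written the Ce⁴⁺/Ce³⁺ couple is reduced (cathode) and Br₂/Br⁻ is oxidized (anode), so E°cell = E°(Ce⁴⁺/Ce³⁺) − E°(Br₂/Br⁻).
E°(Br₂/Br⁻) = E°(cathode) − E°cell = +1.62 − (+0.55) = +1.07 V.

+1.07 V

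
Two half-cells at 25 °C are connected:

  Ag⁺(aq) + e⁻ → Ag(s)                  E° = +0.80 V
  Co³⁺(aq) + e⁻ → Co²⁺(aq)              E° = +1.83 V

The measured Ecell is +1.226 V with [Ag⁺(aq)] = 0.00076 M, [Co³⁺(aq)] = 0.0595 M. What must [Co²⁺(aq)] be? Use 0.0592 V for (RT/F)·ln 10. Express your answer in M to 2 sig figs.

0.038 M

The Co³⁺/Co²⁺ couple has the larger reduction potential, so it is the cathode: E°cell = +1.83 − (+0.80) = +1.03 V and n = 1.
Since E = E° − (0.0592/n)·log Q, log Q = n(E° − E)/0.0592 = −3.311.
For Co³⁺(aq) + Ag(s) → Co²⁺(aq) + Ag⁺(aq), the reaction quotient is Q = ([Co²⁺(aq)]·[Ag⁺(aq)]) / [Co³⁺(aq)].
Solving for the unknown gives log [Co²⁺(aq)] = −1.417, so [Co²⁺(aq)] ≈ 0.038 M.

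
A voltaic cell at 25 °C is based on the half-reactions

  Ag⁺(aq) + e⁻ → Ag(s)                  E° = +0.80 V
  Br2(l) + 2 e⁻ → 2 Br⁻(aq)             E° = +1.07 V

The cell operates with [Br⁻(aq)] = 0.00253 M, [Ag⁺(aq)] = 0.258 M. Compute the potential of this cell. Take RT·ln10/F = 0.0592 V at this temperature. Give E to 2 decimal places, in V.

Br₂/Br⁻ is reduced (cathode, E° = +1.07 V) and Ag⁺/Ag is oxidized (anode).
E°cell = E°cat − E°an = +1.07 − (+0.80) = +0.27 V; n = 2.
Balancing gives Br2(l) + 2 Ag(s) → 2 Br⁻(aq) + 2 Ag⁺(aq); hence Q = [Br⁻(aq)]^2·[Ag⁺(aq)]^2 = 4.26×10^−7 (log Q = −6.371).
E = E° − (0.0592/n)·log Q = +0.27 − (0.0592/2)(−6.371) = +0.46 V.

+0.46 V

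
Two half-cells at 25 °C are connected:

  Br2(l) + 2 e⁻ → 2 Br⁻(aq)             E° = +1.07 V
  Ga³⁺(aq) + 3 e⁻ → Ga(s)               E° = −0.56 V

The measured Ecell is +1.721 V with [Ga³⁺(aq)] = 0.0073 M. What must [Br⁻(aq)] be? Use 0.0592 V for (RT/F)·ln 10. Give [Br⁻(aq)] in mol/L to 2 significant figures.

Br₂/Br⁻ is the cathode (higher E°); E°cell = +1.07 − (−0.56) = +1.63 V with n = 6.
Since E = E° − (0.0592/n)·log Q, log Q = n(E° − E)/0.0592 = −9.223.
Balancing electrons gives 3 Br2(l) + 2 Ga(s) → 6 Br⁻(aq) + 2 Ga³⁺(aq); thus Q = [Br⁻(aq)]^6·[Ga³⁺(aq)]^2.
Solving for the unknown gives log [Br⁻(aq)] = −0.825, so [Br⁻(aq)] ≈ 0.15 M.

0.15 M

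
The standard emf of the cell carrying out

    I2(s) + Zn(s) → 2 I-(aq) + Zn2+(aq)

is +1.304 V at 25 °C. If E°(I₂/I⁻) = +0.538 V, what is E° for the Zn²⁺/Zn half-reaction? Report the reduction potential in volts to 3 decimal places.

−0.766 V

In the reaction as written the I₂/I⁻ couple is reduced (cathode) and Zn²⁺/Zn is oxidized (anode), so E°cell = E°(I₂/I⁻) − E°(Zn²⁺/Zn).
E°(Zn²⁺/Zn) = E°(cathode) − E°cell = +0.538 − (+1.304) = −0.766 V.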